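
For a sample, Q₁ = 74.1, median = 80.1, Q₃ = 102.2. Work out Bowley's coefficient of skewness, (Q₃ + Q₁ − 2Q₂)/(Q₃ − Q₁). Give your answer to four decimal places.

0.5730

numerator: Q₃ + Q₁ − 2Q₂ = 102.2 + 74.1 − 2×80.1 = 16.1000
denominator: Q₃ − Q₁ = 102.2 − 74.1 = 28.1000
Bowley skewness = 16.1000 / 28.1000 ≈ 0.5730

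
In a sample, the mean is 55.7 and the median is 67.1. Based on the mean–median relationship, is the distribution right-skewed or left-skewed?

mean − median = 55.7 − 67.1 = -11.4
mean < median ⇒ the longer tail is on the left ⇒ left-skewed (negatively skewed).

left-skewed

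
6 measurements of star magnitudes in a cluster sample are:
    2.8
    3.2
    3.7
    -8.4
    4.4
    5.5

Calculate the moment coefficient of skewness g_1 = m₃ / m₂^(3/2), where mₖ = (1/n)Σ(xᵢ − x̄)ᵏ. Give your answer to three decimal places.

-1.647

x̄ = (2.8 + 3.2 + 3.7 - 8.4 + 4.4 + 5.5) / 6 = 1.8667
deviations (xᵢ − x̄): 0.9333, 1.3333, 1.8333, -10.2667, 2.5333, 3.6333
Σ(xᵢ − x̄)² = 131.0333 ⇒ m₂ = 131.0333/6 = 21.83889
Σ(xᵢ − x̄)³ = -1008.5844 ⇒ m₃ = -1008.5844/6 = -168.09741
m₂^(3/2) = 21.83889^(1.5) = 102.05771
g_1 = m₃ / m₂^(3/2) = -168.09741 / 102.05771 ≈ -1.647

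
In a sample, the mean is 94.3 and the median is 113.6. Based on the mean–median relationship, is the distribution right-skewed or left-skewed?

left-skewed

mean − median = 94.3 − 113.6 = -19.3
mean < median ⇒ the longer tail is on the left ⇒ left-skewed (negatively skewed).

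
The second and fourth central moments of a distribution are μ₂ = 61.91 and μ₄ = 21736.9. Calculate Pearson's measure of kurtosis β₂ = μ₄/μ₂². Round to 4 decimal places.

5.6712

μ₂² = 61.91² = 3832.84810
μ₄/μ₂² = 21736.9 / 3832.84810 = 5.67121
β₂ ≈ 5.6712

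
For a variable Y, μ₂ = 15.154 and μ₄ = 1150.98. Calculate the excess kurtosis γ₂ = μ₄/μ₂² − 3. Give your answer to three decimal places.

μ₂² = 15.154² = 229.64372
μ₄/μ₂² = 1150.98 / 229.64372 = 5.01202
γ₂ = 5.01202 − 3 ≈ 2.012

2.012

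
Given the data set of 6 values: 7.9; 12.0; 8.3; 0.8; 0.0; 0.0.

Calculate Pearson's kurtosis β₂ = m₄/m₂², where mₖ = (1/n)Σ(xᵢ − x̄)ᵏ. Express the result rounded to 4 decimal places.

x̄ = 4.8333
Σ(xᵢ − x̄)² = 135.7733 ⇒ m₂ = 22.62889
Σ(xᵢ − x̄)⁴ = 4226.9579 ⇒ m₄ = 704.49299
m₂² = 512.06661
β₂ = m₄/m₂² = 704.49299 / 512.06661 ≈ 1.3758

1.3758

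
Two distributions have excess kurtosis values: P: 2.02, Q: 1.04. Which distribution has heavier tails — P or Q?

Higher excess kurtosis ⇒ heavier tails relative to the normal distribution.
2.02 vs 1.04: the larger is 2.02, so P has heavier tails.

P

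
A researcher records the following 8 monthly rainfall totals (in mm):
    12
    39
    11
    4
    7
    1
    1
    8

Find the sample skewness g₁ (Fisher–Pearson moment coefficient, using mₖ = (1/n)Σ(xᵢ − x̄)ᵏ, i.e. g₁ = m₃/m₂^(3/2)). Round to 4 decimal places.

1.7725

x̄ = (12 + 39 + 11 + 4 + 7 + 1 + 1 + 8) / 8 = 10.3750
deviations (xᵢ − x̄): 1.6250, 28.6250, 0.6250, -6.3750, -3.3750, -9.3750, -9.3750, -2.3750
Σ(xᵢ − x̄)² = 1055.8750 ⇒ m₂ = 1055.8750/8 = 131.98438
Σ(xᵢ − x̄)³ = 21500.7188 ⇒ m₃ = 21500.7188/8 = 2687.58984
m₂^(3/2) = 131.98438^(1.5) = 1516.29527
g₁ = m₃ / m₂^(3/2) = 2687.58984 / 1516.29527 ≈ 1.7725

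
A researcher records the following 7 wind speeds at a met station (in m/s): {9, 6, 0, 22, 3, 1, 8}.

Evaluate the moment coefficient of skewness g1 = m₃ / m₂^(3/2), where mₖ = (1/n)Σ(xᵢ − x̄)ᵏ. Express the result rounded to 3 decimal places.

1.207

x̄ = (9 + 6 + 0 + 22 + 3 + 1 + 8) / 7 = 7.0000
deviations (xᵢ − x̄): 2.0000, -1.0000, -7.0000, 15.0000, -4.0000, -6.0000, 1.0000
Σ(xᵢ − x̄)² = 332.0000 ⇒ m₂ = 332.0000/7 = 47.42857
Σ(xᵢ − x̄)³ = 2760.0000 ⇒ m₃ = 2760.0000/7 = 394.28571
m₂^(3/2) = 47.42857^(1.5) = 326.63300
g1 = m₃ / m₂^(3/2) = 394.28571 / 326.63300 ≈ 1.207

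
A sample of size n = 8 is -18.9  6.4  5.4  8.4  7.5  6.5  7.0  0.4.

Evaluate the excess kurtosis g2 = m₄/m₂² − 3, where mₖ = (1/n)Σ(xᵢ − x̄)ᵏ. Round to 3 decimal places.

x̄ = 2.8375
Σ(xᵢ − x̄)² = 581.1387 ⇒ m₂ = 72.64234
Σ(xᵢ − x̄)⁴ = 225423.6945 ⇒ m₄ = 28177.96181
m₂² = 5276.91011
g2 = m₄/m₂² − 3 = 5.33986 − 3 ≈ 2.340

2.340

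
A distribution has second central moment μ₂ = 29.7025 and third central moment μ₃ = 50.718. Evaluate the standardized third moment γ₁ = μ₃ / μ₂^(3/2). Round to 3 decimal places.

σ = √μ₂ = √29.7025 = 5.45000
σ³ = μ₂^(3/2) = 161.87863
γ₁ = μ₃/σ³ = 50.718 / 161.87863 ≈ 0.313

0.313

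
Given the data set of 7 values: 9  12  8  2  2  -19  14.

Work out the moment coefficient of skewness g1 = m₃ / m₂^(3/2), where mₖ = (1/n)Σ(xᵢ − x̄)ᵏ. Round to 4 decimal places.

-1.3721

x̄ = (9 + 12 + 8 + 2 + 2 - 19 + 14) / 7 = 4.0000
deviations (xᵢ − x̄): 5.0000, 8.0000, 4.0000, -2.0000, -2.0000, -23.0000, 10.0000
Σ(xᵢ − x̄)² = 742.0000 ⇒ m₂ = 742.0000/7 = 106.00000
Σ(xᵢ − x̄)³ = -10482.0000 ⇒ m₃ = -10482.0000/7 = -1497.42857
m₂^(3/2) = 106.00000^(1.5) = 1091.33679
g1 = m₃ / m₂^(3/2) = -1497.42857 / 1091.33679 ≈ -1.3721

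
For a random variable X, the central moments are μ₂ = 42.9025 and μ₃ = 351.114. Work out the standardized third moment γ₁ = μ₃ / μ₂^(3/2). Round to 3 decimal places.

1.249

σ = √μ₂ = √42.9025 = 6.55000
σ³ = μ₂^(3/2) = 281.01138
γ₁ = μ₃/σ³ = 351.114 / 281.01138 ≈ 1.249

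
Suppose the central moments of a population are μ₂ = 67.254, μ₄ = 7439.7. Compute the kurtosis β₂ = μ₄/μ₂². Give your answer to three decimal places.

1.645

μ₂² = 67.254² = 4523.10052
μ₄/μ₂² = 7439.7 / 4523.10052 = 1.64482
β₂ ≈ 1.645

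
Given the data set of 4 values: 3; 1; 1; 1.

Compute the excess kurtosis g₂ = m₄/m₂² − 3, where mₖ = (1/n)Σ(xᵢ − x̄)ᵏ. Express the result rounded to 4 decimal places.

x̄ = 1.5000
Σ(xᵢ − x̄)² = 3.0000 ⇒ m₂ = 0.75000
Σ(xᵢ − x̄)⁴ = 5.2500 ⇒ m₄ = 1.31250
m₂² = 0.56250
g₂ = m₄/m₂² − 3 = 2.33333 − 3 ≈ -0.6667

-0.6667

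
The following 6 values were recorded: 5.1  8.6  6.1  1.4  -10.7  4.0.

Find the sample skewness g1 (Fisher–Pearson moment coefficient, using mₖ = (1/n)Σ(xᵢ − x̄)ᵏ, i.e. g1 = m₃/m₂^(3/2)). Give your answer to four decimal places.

x̄ = (5.1 + 8.6 + 6.1 + 1.4 - 10.7 + 4.0) / 6 = 2.4167
deviations (xᵢ − x̄): 2.6833, 6.1833, 3.6833, -1.0167, -13.1167, 1.5833
Σ(xᵢ − x̄)² = 234.5883 ⇒ m₂ = 234.5883/6 = 39.09806
Σ(xᵢ − x̄)³ = -1948.0604 ⇒ m₃ = -1948.0604/6 = -324.67674
m₂^(3/2) = 39.09806^(1.5) = 244.47403
g1 = m₃ / m₂^(3/2) = -324.67674 / 244.47403 ≈ -1.3281

-1.3281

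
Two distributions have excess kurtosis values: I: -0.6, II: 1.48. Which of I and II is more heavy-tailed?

Higher excess kurtosis ⇒ heavier tails relative to the normal distribution.
-0.6 vs 1.48: the larger is 1.48, so II has heavier tails. (II is leptokurtic — heavier-than-normal tails; the other is platykurtic.)

II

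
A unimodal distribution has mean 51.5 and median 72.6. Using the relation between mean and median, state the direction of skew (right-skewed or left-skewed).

mean − median = 51.5 − 72.6 = -21.1
mean < median ⇒ the longer tail is on the left ⇒ left-skewed (negatively skewed).

left-skewed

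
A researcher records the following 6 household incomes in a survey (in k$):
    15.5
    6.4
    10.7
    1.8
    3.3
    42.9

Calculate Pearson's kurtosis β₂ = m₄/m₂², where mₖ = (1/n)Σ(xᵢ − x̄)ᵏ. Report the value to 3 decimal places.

x̄ = 13.4333
Σ(xᵢ − x̄)² = 1167.5133 ⇒ m₂ = 194.58556
Σ(xᵢ − x̄)⁴ = 785298.5044 ⇒ m₄ = 130883.08406
m₂² = 37863.53843
β₂ = m₄/m₂² = 130883.08406 / 37863.53843 ≈ 3.457

3.457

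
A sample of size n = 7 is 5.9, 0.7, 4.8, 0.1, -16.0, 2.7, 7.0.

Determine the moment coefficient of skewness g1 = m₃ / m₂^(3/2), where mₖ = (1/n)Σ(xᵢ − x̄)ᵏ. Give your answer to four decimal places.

x̄ = (5.9 + 0.7 + 4.8 + 0.1 - 16.0 + 2.7 + 7.0) / 7 = 0.7429
deviations (xᵢ − x̄): 5.1571, -0.0429, 4.0571, -0.6429, -16.7429, 1.9571, 6.2571
Σ(xᵢ − x̄)² = 366.7771 ⇒ m₂ = 366.7771/7 = 52.39673
Σ(xᵢ − x̄)³ = -4237.2606 ⇒ m₃ = -4237.2606/7 = -605.32294
m₂^(3/2) = 52.39673^(1.5) = 379.27685
g1 = m₃ / m₂^(3/2) = -605.32294 / 379.27685 ≈ -1.5960

-1.5960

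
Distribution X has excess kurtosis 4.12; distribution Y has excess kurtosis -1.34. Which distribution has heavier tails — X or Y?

X

Higher excess kurtosis ⇒ heavier tails relative to the normal distribution.
4.12 vs -1.34: the larger is 4.12, so X has heavier tails. (X is leptokurtic — heavier-than-normal tails; the other is platykurtic.)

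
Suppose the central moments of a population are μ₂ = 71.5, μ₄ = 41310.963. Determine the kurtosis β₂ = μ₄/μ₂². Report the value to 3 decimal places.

μ₂² = 71.5² = 5112.25000
μ₄/μ₂² = 41310.963 / 5112.25000 = 8.08078
β₂ ≈ 8.081

8.081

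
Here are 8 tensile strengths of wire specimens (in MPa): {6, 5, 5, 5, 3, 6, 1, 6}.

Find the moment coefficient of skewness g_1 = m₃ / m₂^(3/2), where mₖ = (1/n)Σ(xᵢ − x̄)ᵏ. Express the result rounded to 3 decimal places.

-1.216

x̄ = (6 + 5 + 5 + 5 + 3 + 6 + 1 + 6) / 8 = 4.6250
deviations (xᵢ − x̄): 1.3750, 0.3750, 0.3750, 0.3750, -1.6250, 1.3750, -3.6250, 1.3750
Σ(xᵢ − x̄)² = 21.8750 ⇒ m₂ = 21.8750/8 = 2.73438
Σ(xᵢ − x̄)³ = -43.9688 ⇒ m₃ = -43.9688/8 = -5.49609
m₂^(3/2) = 2.73438^(1.5) = 4.52155
g_1 = m₃ / m₂^(3/2) = -5.49609 / 4.52155 ≈ -1.216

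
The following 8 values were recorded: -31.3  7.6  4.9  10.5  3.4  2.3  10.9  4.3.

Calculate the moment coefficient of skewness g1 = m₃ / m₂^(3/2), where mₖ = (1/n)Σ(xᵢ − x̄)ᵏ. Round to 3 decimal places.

x̄ = (-31.3 + 7.6 + 4.9 + 10.5 + 3.4 + 2.3 + 10.9 + 4.3) / 8 = 1.5750
deviations (xᵢ − x̄): -32.8750, 6.0250, 3.3250, 8.9250, 1.8250, 0.7250, 9.3250, 2.7250
Σ(xᵢ − x̄)² = 1306.0150 ⇒ m₂ = 1306.0150/8 = 163.25188
Σ(xᵢ − x̄)³ = -33726.2168 ⇒ m₃ = -33726.2168/8 = -4215.77709
m₂^(3/2) = 163.25188^(1.5) = 2085.87014
g1 = m₃ / m₂^(3/2) = -4215.77709 / 2085.87014 ≈ -2.021

-2.021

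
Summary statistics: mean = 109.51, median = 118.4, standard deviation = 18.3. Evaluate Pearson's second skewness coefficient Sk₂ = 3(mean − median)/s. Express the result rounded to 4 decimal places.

Sk₂ = 3(109.51 − 118.4) / 18.3 = 3 × -8.8900 / 18.3
    = -26.6700 / 18.3 ≈ -1.4574

-1.4574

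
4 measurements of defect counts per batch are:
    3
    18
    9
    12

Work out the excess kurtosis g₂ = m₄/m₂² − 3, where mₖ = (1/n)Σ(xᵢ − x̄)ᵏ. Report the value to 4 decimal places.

-1.1479

x̄ = 10.5000
Σ(xᵢ − x̄)² = 117.0000 ⇒ m₂ = 29.25000
Σ(xᵢ − x̄)⁴ = 6338.2500 ⇒ m₄ = 1584.56250
m₂² = 855.56250
g₂ = m₄/m₂² − 3 = 1.85207 − 3 ≈ -1.1479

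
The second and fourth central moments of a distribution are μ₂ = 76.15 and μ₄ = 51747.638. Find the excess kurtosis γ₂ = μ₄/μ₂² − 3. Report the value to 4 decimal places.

5.9238

μ₂² = 76.15² = 5798.82250
μ₄/μ₂² = 51747.638 / 5798.82250 = 8.92382
γ₂ = 8.92382 − 3 ≈ 5.9238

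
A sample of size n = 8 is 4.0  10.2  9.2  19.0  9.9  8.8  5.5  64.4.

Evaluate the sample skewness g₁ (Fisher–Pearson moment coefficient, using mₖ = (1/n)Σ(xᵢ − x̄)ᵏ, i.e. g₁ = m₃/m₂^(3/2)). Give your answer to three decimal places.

2.058

x̄ = (4.0 + 10.2 + 9.2 + 19.0 + 9.9 + 8.8 + 5.5 + 64.4) / 8 = 16.3750
deviations (xᵢ − x̄): -12.3750, -6.1750, -7.1750, 2.6250, -6.4750, -7.5750, -10.8750, 48.0250
Σ(xᵢ − x̄)² = 2773.6150 ⇒ m₂ = 2773.6150/8 = 346.70188
Σ(xᵢ − x̄)³ = 106290.7673 ⇒ m₃ = 106290.7673/8 = 13286.34591
m₂^(3/2) = 346.70188^(1.5) = 6455.56540
g₁ = m₃ / m₂^(3/2) = 13286.34591 / 6455.56540 ≈ 2.058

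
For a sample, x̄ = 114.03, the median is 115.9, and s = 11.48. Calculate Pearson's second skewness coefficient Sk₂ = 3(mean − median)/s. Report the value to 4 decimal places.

-0.4887

Sk₂ = 3(114.03 − 115.9) / 11.48 = 3 × -1.8700 / 11.48
    = -5.6100 / 11.48 ≈ -0.4887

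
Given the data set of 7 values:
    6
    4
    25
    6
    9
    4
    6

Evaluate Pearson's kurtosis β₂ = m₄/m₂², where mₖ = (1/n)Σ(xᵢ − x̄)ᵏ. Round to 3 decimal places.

x̄ = 8.5714
Σ(xᵢ − x̄)² = 331.7143 ⇒ m₂ = 47.38776
Σ(xᵢ − x̄)⁴ = 73849.5569 ⇒ m₄ = 10549.93669
m₂² = 2245.59933
β₂ = m₄/m₂² = 10549.93669 / 2245.59933 ≈ 4.698

4.698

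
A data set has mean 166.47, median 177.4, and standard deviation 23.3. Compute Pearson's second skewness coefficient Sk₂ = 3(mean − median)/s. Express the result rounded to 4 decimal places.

Sk₂ = 3(166.47 − 177.4) / 23.3 = 3 × -10.9300 / 23.3
    = -32.7900 / 23.3 ≈ -1.4073

-1.4073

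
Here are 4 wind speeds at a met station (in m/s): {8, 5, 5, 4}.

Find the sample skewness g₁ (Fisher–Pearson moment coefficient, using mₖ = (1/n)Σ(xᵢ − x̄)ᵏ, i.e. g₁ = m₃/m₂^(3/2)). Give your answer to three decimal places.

0.889

x̄ = (8 + 5 + 5 + 4) / 4 = 5.5000
deviations (xᵢ − x̄): 2.5000, -0.5000, -0.5000, -1.5000
Σ(xᵢ − x̄)² = 9.0000 ⇒ m₂ = 9.0000/4 = 2.25000
Σ(xᵢ − x̄)³ = 12.0000 ⇒ m₃ = 12.0000/4 = 3.00000
m₂^(3/2) = 2.25000^(1.5) = 3.37500
g₁ = m₃ / m₂^(3/2) = 3.00000 / 3.37500 ≈ 0.889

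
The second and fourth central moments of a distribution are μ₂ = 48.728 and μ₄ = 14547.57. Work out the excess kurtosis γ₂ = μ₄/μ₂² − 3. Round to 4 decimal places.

μ₂² = 48.728² = 2374.41798
μ₄/μ₂² = 14547.57 / 2374.41798 = 6.12679
γ₂ = 6.12679 − 3 ≈ 3.1268

3.1268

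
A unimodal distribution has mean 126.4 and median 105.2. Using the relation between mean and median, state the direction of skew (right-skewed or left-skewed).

right-skewed

mean − median = 126.4 − 105.2 = 21.2
mean > median ⇒ the longer tail is on the right ⇒ right-skewed (positively skewed).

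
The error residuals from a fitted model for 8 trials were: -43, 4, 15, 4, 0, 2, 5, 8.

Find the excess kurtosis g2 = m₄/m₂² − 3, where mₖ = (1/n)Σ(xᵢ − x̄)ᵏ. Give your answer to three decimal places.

2.461

x̄ = -0.6250
Σ(xᵢ − x̄)² = 2195.8750 ⇒ m₂ = 274.48438
Σ(xᵢ − x̄)⁴ = 3291427.7441 ⇒ m₄ = 411428.46802
m₂² = 75341.67212
g2 = m₄/m₂² − 3 = 5.46084 − 3 ≈ 2.461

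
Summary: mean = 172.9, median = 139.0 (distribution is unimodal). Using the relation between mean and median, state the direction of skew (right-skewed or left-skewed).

mean − median = 172.9 − 139.0 = 33.9
mean > median ⇒ the longer tail is on the right ⇒ right-skewed (positively skewed).

right-skewed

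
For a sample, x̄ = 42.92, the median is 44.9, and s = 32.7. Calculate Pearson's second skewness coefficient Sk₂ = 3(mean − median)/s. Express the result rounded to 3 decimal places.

Sk₂ = 3(42.92 − 44.9) / 32.7 = 3 × -1.9800 / 32.7
    = -5.9400 / 32.7 ≈ -0.182

-0.182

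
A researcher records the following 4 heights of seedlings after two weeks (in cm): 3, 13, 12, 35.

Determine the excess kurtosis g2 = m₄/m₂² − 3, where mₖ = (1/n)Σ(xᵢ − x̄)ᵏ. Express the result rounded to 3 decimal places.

x̄ = 15.7500
Σ(xᵢ − x̄)² = 554.7500 ⇒ m₂ = 138.68750
Σ(xᵢ − x̄)⁴ = 163998.0781 ⇒ m₄ = 40999.51953
m₂² = 19234.22266
g2 = m₄/m₂² − 3 = 2.13159 − 3 ≈ -0.868

-0.868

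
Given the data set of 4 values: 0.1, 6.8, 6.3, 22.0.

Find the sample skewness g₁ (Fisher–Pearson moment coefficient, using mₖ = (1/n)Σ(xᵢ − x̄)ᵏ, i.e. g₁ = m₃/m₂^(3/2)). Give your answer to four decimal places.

0.7710

x̄ = (0.1 + 6.8 + 6.3 + 22.0) / 4 = 8.8000
deviations (xᵢ − x̄): -8.7000, -2.0000, -2.5000, 13.2000
Σ(xᵢ − x̄)² = 260.1800 ⇒ m₂ = 260.1800/4 = 65.04500
Σ(xᵢ − x̄)³ = 1617.8400 ⇒ m₃ = 1617.8400/4 = 404.46000
m₂^(3/2) = 65.04500^(1.5) = 524.59105
g₁ = m₃ / m₂^(3/2) = 404.46000 / 524.59105 ≈ 0.7710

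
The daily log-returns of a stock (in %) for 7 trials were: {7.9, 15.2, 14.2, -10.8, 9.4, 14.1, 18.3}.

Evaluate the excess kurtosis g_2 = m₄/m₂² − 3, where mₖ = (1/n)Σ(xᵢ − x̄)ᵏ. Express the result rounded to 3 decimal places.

x̄ = 9.7571
Σ(xᵢ − x̄)² = 567.3771 ⇒ m₂ = 81.05388
Σ(xᵢ − x̄)⁴ = 185548.4992 ⇒ m₄ = 26506.92846
m₂² = 6569.73107
g_2 = m₄/m₂² − 3 = 4.03471 − 3 ≈ 1.035

1.035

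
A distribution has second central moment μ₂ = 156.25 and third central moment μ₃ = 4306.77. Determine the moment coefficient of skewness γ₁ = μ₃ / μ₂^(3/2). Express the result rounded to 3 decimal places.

2.205

σ = √μ₂ = √156.25 = 12.50000
σ³ = μ₂^(3/2) = 1953.12500
γ₁ = μ₃/σ³ = 4306.77 / 1953.12500 ≈ 2.205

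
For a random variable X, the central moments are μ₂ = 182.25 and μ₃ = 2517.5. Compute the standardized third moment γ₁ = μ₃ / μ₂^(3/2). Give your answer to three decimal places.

1.023

σ = √μ₂ = √182.25 = 13.50000
σ³ = μ₂^(3/2) = 2460.37500
γ₁ = μ₃/σ³ = 2517.5 / 2460.37500 ≈ 1.023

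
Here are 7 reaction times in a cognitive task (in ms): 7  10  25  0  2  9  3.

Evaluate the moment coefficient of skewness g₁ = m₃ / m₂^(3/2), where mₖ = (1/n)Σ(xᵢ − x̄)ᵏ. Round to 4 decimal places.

1.2504

x̄ = (7 + 10 + 25 + 0 + 2 + 9 + 3) / 7 = 8.0000
deviations (xᵢ − x̄): -1.0000, 2.0000, 17.0000, -8.0000, -6.0000, 1.0000, -5.0000
Σ(xᵢ − x̄)² = 420.0000 ⇒ m₂ = 420.0000/7 = 60.00000
Σ(xᵢ − x̄)³ = 4068.0000 ⇒ m₃ = 4068.0000/7 = 581.14286
m₂^(3/2) = 60.00000^(1.5) = 464.75800
g₁ = m₃ / m₂^(3/2) = 581.14286 / 464.75800 ≈ 1.2504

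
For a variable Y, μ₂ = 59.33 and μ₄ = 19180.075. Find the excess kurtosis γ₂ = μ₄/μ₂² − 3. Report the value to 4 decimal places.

μ₂² = 59.33² = 3520.04890
μ₄/μ₂² = 19180.075 / 3520.04890 = 5.44881
γ₂ = 5.44881 − 3 ≈ 2.4488

2.4488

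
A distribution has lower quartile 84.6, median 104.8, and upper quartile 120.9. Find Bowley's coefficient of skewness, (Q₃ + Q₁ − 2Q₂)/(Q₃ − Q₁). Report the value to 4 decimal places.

numerator: Q₃ + Q₁ − 2Q₂ = 120.9 + 84.6 − 2×104.8 = -4.1000
denominator: Q₃ − Q₁ = 120.9 − 84.6 = 36.3000
Bowley skewness = -4.1000 / 36.3000 ≈ -0.1129

-0.1129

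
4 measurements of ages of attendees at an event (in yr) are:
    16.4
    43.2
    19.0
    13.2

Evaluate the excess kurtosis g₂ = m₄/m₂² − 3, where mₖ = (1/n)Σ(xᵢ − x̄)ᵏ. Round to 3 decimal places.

-0.743

x̄ = 22.9500
Σ(xᵢ − x̄)² = 563.6300 ⇒ m₂ = 140.90750
Σ(xᵢ − x̄)⁴ = 179272.1953 ⇒ m₄ = 44818.04883
m₂² = 19854.92356
g₂ = m₄/m₂² − 3 = 2.25728 − 3 ≈ -0.743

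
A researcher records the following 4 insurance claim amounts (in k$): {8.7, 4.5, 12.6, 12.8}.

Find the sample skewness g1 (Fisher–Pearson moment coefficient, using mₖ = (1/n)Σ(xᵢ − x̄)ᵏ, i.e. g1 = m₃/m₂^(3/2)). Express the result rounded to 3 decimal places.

x̄ = (8.7 + 4.5 + 12.6 + 12.8) / 4 = 9.6500
deviations (xᵢ − x̄): -0.9500, -5.1500, 2.9500, 3.1500
Σ(xᵢ − x̄)² = 46.0500 ⇒ m₂ = 46.0500/4 = 11.51250
Σ(xᵢ − x̄)³ = -80.5200 ⇒ m₃ = -80.5200/4 = -20.13000
m₂^(3/2) = 11.51250^(1.5) = 39.06200
g1 = m₃ / m₂^(3/2) = -20.13000 / 39.06200 ≈ -0.515

-0.515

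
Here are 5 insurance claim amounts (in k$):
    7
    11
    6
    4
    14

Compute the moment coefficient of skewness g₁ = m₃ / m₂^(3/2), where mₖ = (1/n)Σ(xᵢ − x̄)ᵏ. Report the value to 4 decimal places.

x̄ = (7 + 11 + 6 + 4 + 14) / 5 = 8.4000
deviations (xᵢ − x̄): -1.4000, 2.6000, -2.4000, -4.4000, 5.6000
Σ(xᵢ − x̄)² = 65.2000 ⇒ m₂ = 65.2000/5 = 13.04000
Σ(xᵢ − x̄)³ = 91.4400 ⇒ m₃ = 91.4400/5 = 18.28800
m₂^(3/2) = 13.04000^(1.5) = 47.08867
g₁ = m₃ / m₂^(3/2) = 18.28800 / 47.08867 ≈ 0.3884

0.3884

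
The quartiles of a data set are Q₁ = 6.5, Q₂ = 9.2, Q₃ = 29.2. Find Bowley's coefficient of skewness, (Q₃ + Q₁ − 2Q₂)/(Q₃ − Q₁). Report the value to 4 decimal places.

numerator: Q₃ + Q₁ − 2Q₂ = 29.2 + 6.5 − 2×9.2 = 17.3000
denominator: Q₃ − Q₁ = 29.2 − 6.5 = 22.7000
Bowley skewness = 17.3000 / 22.7000 ≈ 0.7621

0.7621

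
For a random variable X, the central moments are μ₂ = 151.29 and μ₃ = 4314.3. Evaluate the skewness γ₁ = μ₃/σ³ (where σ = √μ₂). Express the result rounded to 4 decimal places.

2.3184

σ = √μ₂ = √151.29 = 12.30000
σ³ = μ₂^(3/2) = 1860.86700
γ₁ = μ₃/σ³ = 4314.3 / 1860.86700 ≈ 2.3184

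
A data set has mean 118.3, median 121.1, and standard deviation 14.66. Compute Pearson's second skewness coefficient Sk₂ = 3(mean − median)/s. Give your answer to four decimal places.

-0.5730

Sk₂ = 3(118.3 − 121.1) / 14.66 = 3 × -2.8000 / 14.66
    = -8.4000 / 14.66 ≈ -0.5730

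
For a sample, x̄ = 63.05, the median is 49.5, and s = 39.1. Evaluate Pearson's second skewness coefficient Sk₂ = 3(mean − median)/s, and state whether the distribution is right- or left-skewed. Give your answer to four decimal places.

1.0396, right-skewed

Sk₂ = 3(63.05 − 49.5) / 39.1 = 3 × 13.5500 / 39.1
    = 40.6500 / 39.1 ≈ 1.0396
Sk₂ > 0 ⇒ mean > median ⇒ right-skewed (positive skew).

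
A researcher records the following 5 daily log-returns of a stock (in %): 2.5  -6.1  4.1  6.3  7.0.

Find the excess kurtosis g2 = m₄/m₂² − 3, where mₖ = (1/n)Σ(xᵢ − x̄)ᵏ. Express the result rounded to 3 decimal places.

-0.297

x̄ = 2.7600
Σ(xᵢ − x̄)² = 110.8720 ⇒ m₂ = 22.17440
Σ(xᵢ − x̄)⁴ = 6645.6510 ⇒ m₄ = 1329.13021
m₂² = 491.70402
g2 = m₄/m₂² − 3 = 2.70311 − 3 ≈ -0.297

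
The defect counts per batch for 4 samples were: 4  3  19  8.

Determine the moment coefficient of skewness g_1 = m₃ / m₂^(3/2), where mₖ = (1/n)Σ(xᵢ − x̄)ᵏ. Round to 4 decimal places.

x̄ = (4 + 3 + 19 + 8) / 4 = 8.5000
deviations (xᵢ − x̄): -4.5000, -5.5000, 10.5000, -0.5000
Σ(xᵢ − x̄)² = 161.0000 ⇒ m₂ = 161.0000/4 = 40.25000
Σ(xᵢ − x̄)³ = 900.0000 ⇒ m₃ = 900.0000/4 = 225.00000
m₂^(3/2) = 40.25000^(1.5) = 255.35762
g_1 = m₃ / m₂^(3/2) = 225.00000 / 255.35762 ≈ 0.8811

0.8811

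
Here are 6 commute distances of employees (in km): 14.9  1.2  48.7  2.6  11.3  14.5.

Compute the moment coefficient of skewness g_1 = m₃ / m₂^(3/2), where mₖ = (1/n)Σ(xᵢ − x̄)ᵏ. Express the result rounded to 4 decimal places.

1.3301

x̄ = (14.9 + 1.2 + 48.7 + 2.6 + 11.3 + 14.5) / 6 = 15.5333
deviations (xᵢ − x̄): -0.6333, -14.3333, 33.1667, -12.9333, -4.2333, -1.0333
Σ(xᵢ − x̄)² = 1492.1333 ⇒ m₂ = 1492.1333/6 = 248.68889
Σ(xᵢ − x̄)³ = 31298.9544 ⇒ m₃ = 31298.9544/6 = 5216.49241
m₂^(3/2) = 248.68889^(1.5) = 3921.79215
g_1 = m₃ / m₂^(3/2) = 5216.49241 / 3921.79215 ≈ 1.3301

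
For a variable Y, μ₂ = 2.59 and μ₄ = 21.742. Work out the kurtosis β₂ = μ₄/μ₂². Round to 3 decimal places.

3.241

μ₂² = 2.59² = 6.70810
μ₄/μ₂² = 21.742 / 6.70810 = 3.24116
β₂ ≈ 3.241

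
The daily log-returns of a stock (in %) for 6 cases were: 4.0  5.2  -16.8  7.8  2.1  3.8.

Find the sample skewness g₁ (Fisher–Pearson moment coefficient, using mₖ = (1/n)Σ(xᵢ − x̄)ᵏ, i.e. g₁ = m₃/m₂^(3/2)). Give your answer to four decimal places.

-1.6060

x̄ = (4.0 + 5.2 - 16.8 + 7.8 + 2.1 + 3.8) / 6 = 1.0167
deviations (xᵢ − x̄): 2.9833, 4.1833, -17.8167, 6.7833, 1.0833, 2.7833
Σ(xᵢ − x̄)² = 398.7683 ⇒ m₂ = 398.7683/6 = 66.46139
Σ(xᵢ − x̄)³ = -5220.8874 ⇒ m₃ = -5220.8874/6 = -870.14791
m₂^(3/2) = 66.46139^(1.5) = 541.81886
g₁ = m₃ / m₂^(3/2) = -870.14791 / 541.81886 ≈ -1.6060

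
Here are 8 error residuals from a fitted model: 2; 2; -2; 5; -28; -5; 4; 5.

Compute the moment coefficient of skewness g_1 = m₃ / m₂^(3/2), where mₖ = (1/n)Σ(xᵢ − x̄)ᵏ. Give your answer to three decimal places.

-1.852

x̄ = (2 + 2 - 2 + 5 - 28 - 5 + 4 + 5) / 8 = -2.1250
deviations (xᵢ − x̄): 4.1250, 4.1250, 0.1250, 7.1250, -25.8750, -2.8750, 6.1250, 7.1250
Σ(xᵢ − x̄)² = 850.8750 ⇒ m₂ = 850.8750/8 = 106.35938
Σ(xᵢ − x̄)³ = -16253.9063 ⇒ m₃ = -16253.9063/8 = -2031.73828
m₂^(3/2) = 106.35938^(1.5) = 1096.89148
g_1 = m₃ / m₂^(3/2) = -2031.73828 / 1096.89148 ≈ -1.852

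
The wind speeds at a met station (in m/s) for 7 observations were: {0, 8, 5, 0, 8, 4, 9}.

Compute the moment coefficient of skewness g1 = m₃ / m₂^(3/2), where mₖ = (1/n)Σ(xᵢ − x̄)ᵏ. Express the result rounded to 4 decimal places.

-0.3270

x̄ = (0 + 8 + 5 + 0 + 8 + 4 + 9) / 7 = 4.8571
deviations (xᵢ − x̄): -4.8571, 3.1429, 0.1429, -4.8571, 3.1429, -0.8571, 4.1429
Σ(xᵢ − x̄)² = 84.8571 ⇒ m₂ = 84.8571/7 = 12.12245
Σ(xᵢ − x̄)³ = -96.6122 ⇒ m₃ = -96.6122/7 = -13.80175
m₂^(3/2) = 12.12245^(1.5) = 42.20710
g1 = m₃ / m₂^(3/2) = -13.80175 / 42.20710 ≈ -0.3270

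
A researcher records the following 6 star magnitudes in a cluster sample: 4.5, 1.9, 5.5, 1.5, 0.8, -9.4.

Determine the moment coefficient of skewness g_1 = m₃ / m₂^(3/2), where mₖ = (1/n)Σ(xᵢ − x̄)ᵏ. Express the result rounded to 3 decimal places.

-1.317

x̄ = (4.5 + 1.9 + 5.5 + 1.5 + 0.8 - 9.4) / 6 = 0.8000
deviations (xᵢ − x̄): 3.7000, 1.1000, 4.7000, 0.7000, 0.0000, -10.2000
Σ(xᵢ − x̄)² = 141.5200 ⇒ m₂ = 141.5200/6 = 23.58667
Σ(xᵢ − x̄)³ = -905.0580 ⇒ m₃ = -905.0580/6 = -150.84300
m₂^(3/2) = 23.58667^(1.5) = 114.55126
g_1 = m₃ / m₂^(3/2) = -150.84300 / 114.55126 ≈ -1.317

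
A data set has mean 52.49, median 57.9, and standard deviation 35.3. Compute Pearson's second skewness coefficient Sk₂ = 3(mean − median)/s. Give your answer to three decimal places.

-0.460

Sk₂ = 3(52.49 − 57.9) / 35.3 = 3 × -5.4100 / 35.3
    = -16.2300 / 35.3 ≈ -0.460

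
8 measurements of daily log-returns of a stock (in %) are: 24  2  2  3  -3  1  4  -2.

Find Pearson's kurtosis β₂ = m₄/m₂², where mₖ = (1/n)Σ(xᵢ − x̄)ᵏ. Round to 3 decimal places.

5.301

x̄ = 3.8750
Σ(xᵢ − x̄)² = 502.8750 ⇒ m₂ = 62.85938
Σ(xᵢ − x̄)⁴ = 167556.6504 ⇒ m₄ = 20944.58130
m₂² = 3951.30103
β₂ = m₄/m₂² = 20944.58130 / 3951.30103 ≈ 5.301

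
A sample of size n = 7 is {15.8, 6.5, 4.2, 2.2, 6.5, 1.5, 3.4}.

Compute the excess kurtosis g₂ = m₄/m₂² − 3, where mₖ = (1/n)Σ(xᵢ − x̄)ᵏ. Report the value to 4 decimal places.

0.8178

x̄ = 5.7286
Σ(xᵢ − x̄)² = 140.7143 ⇒ m₂ = 20.10204
Σ(xᵢ − x̄)⁴ = 10799.1049 ⇒ m₄ = 1542.72928
m₂² = 404.09204
g₂ = m₄/m₂² − 3 = 3.81777 − 3 ≈ 0.8178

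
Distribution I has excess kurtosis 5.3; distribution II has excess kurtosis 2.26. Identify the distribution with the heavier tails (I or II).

I

Higher excess kurtosis ⇒ heavier tails relative to the normal distribution.
5.3 vs 2.26: the larger is 5.3, so I has heavier tails.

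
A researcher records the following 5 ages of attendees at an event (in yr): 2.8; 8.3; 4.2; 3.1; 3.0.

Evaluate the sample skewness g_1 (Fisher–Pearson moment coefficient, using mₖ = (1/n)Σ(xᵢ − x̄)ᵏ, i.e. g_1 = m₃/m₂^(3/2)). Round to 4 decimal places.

1.3108

x̄ = (2.8 + 8.3 + 4.2 + 3.1 + 3.0) / 5 = 4.2800
deviations (xᵢ − x̄): -1.4800, 4.0200, -0.0800, -1.1800, -1.2800
Σ(xᵢ − x̄)² = 21.3880 ⇒ m₂ = 21.3880/5 = 4.27760
Σ(xᵢ − x̄)³ = 57.9823 ⇒ m₃ = 57.9823/5 = 11.59646
m₂^(3/2) = 4.27760^(1.5) = 8.84709
g_1 = m₃ / m₂^(3/2) = 11.59646 / 8.84709 ≈ 1.3108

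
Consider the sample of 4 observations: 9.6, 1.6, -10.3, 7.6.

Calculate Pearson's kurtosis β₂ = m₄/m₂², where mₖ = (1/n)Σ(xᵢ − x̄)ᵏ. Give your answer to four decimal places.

x̄ = 2.1250
Σ(xᵢ − x̄)² = 240.5075 ⇒ m₂ = 60.12688
Σ(xᵢ − x̄)⁴ = 27854.0769 ⇒ m₄ = 6963.51923
m₂² = 3615.24110
β₂ = m₄/m₂² = 6963.51923 / 3615.24110 ≈ 1.9262

1.9262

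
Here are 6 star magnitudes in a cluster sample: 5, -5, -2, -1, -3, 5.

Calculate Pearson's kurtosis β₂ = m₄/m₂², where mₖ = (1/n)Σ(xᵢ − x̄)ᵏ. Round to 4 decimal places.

x̄ = -0.1667
Σ(xᵢ − x̄)² = 88.8333 ⇒ m₂ = 14.80556
Σ(xᵢ − x̄)⁴ = 2047.1528 ⇒ m₄ = 341.19213
m₂² = 219.20448
β₂ = m₄/m₂² = 341.19213 / 219.20448 ≈ 1.5565

1.5565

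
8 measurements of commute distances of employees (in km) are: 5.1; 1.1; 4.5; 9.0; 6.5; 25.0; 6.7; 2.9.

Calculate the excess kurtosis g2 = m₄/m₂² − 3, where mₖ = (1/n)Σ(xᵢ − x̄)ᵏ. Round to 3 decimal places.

x̄ = 7.6000
Σ(xᵢ − x̄)² = 386.9400 ⇒ m₂ = 48.36750
Σ(xᵢ − x̄)⁴ = 94074.0246 ⇒ m₄ = 11759.25307
m₂² = 2339.41506
g2 = m₄/m₂² − 3 = 5.02658 − 3 ≈ 2.027

2.027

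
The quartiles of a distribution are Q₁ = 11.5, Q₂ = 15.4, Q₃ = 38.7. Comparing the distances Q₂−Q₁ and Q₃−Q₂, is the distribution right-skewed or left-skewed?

right-skewed

Q₂ − Q₁ = 3.9;  Q₃ − Q₂ = 23.3
Q₃ − Q₂ > Q₂ − Q₁ ⇒ the upper half is more spread out ⇒ right-skewed.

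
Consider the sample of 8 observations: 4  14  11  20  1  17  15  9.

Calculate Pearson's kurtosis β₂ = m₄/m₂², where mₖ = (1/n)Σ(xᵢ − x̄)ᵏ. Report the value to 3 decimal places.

1.976

x̄ = 11.3750
Σ(xᵢ − x̄)² = 293.8750 ⇒ m₂ = 36.73438
Σ(xᵢ − x̄)⁴ = 21331.9316 ⇒ m₄ = 2666.49146
m₂² = 1349.41431
β₂ = m₄/m₂² = 2666.49146 / 1349.41431 ≈ 1.976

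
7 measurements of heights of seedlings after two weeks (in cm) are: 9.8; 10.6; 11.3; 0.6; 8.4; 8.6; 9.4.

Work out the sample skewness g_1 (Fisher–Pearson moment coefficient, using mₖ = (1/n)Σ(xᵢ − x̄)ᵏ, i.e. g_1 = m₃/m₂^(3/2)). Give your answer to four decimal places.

-1.6905

x̄ = (9.8 + 10.6 + 11.3 + 0.6 + 8.4 + 8.6 + 9.4) / 7 = 8.3857
deviations (xᵢ − x̄): 1.4143, 2.2143, 2.9143, -7.7857, 0.0143, 0.2143, 1.0143
Σ(xᵢ − x̄)² = 77.0886 ⇒ m₂ = 77.0886/7 = 11.01265
Σ(xᵢ − x̄)³ = -432.4592 ⇒ m₃ = -432.4592/7 = -61.77988
m₂^(3/2) = 11.01265^(1.5) = 36.54584
g_1 = m₃ / m₂^(3/2) = -61.77988 / 36.54584 ≈ -1.6905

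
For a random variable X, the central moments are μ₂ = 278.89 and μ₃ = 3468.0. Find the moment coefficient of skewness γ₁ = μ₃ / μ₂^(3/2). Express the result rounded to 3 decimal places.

0.745

σ = √μ₂ = √278.89 = 16.70000
σ³ = μ₂^(3/2) = 4657.46300
γ₁ = μ₃/σ³ = 3468.0 / 4657.46300 ≈ 0.745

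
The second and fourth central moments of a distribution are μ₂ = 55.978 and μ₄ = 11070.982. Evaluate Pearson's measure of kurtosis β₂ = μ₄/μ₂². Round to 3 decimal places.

3.533

μ₂² = 55.978² = 3133.53648
μ₄/μ₂² = 11070.982 / 3133.53648 = 3.53306
β₂ ≈ 3.533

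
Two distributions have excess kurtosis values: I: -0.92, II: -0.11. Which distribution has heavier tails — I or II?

II

Higher excess kurtosis ⇒ heavier tails relative to the normal distribution.
-0.92 vs -0.11: the larger is -0.11, so II has heavier tails.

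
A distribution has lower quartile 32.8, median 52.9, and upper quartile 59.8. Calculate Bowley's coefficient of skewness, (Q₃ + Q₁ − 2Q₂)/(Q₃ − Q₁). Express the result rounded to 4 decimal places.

-0.4889

numerator: Q₃ + Q₁ − 2Q₂ = 59.8 + 32.8 − 2×52.9 = -13.2000
denominator: Q₃ − Q₁ = 59.8 − 32.8 = 27.0000
Bowley skewness = -13.2000 / 27.0000 ≈ -0.4889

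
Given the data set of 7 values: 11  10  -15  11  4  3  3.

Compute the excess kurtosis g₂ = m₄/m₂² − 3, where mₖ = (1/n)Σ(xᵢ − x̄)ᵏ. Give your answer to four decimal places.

x̄ = 3.8571
Σ(xᵢ − x̄)² = 496.8571 ⇒ m₂ = 70.97959
Σ(xᵢ − x̄)⁴ = 133076.7055 ⇒ m₄ = 19010.95793
m₂² = 5038.10246
g₂ = m₄/m₂² − 3 = 3.77344 − 3 ≈ 0.7734

0.7734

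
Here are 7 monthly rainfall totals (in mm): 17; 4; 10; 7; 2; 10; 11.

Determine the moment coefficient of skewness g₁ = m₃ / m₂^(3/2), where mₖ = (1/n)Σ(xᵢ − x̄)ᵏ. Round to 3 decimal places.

x̄ = (17 + 4 + 10 + 7 + 2 + 10 + 11) / 7 = 8.7143
deviations (xᵢ − x̄): 8.2857, -4.7143, 1.2857, -1.7143, -6.7143, 1.2857, 2.2857
Σ(xᵢ − x̄)² = 147.4286 ⇒ m₂ = 147.4286/7 = 21.06122
Σ(xᵢ − x̄)³ = 172.5306 ⇒ m₃ = 172.5306/7 = 24.64723
m₂^(3/2) = 21.06122^(1.5) = 96.65524
g₁ = m₃ / m₂^(3/2) = 24.64723 / 96.65524 ≈ 0.255

0.255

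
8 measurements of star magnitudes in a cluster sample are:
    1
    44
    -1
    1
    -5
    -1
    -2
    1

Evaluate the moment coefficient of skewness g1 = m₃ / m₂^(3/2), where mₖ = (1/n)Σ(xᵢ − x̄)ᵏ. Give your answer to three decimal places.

2.193

x̄ = (1 + 44 - 1 + 1 - 5 - 1 - 2 + 1) / 8 = 4.7500
deviations (xᵢ − x̄): -3.7500, 39.2500, -5.7500, -3.7500, -9.7500, -5.7500, -6.7500, -3.7500
Σ(xᵢ − x̄)² = 1789.5000 ⇒ m₂ = 1789.5000/8 = 223.68750
Σ(xᵢ − x̄)³ = 58694.2500 ⇒ m₃ = 58694.2500/8 = 7336.78125
m₂^(3/2) = 223.68750^(1.5) = 3345.51186
g1 = m₃ / m₂^(3/2) = 7336.78125 / 3345.51186 ≈ 2.193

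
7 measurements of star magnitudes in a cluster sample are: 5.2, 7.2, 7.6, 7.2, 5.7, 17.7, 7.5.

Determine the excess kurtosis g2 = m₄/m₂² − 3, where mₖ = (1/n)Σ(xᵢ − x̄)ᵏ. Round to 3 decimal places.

1.746

x̄ = 8.3000
Σ(xᵢ − x̄)² = 108.2800 ⇒ m₂ = 15.46857
Σ(xᵢ − x̄)⁴ = 7949.1172 ⇒ m₄ = 1135.58817
m₂² = 239.27670
g2 = m₄/m₂² − 3 = 4.74592 − 3 ≈ 1.746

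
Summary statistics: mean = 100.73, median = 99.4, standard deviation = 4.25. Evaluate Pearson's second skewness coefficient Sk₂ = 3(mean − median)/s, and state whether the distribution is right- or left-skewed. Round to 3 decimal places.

0.939, right-skewed

Sk₂ = 3(100.73 − 99.4) / 4.25 = 3 × 1.3300 / 4.25
    = 3.9900 / 4.25 ≈ 0.939
Sk₂ > 0 ⇒ mean > median ⇒ right-skewed (positive skew).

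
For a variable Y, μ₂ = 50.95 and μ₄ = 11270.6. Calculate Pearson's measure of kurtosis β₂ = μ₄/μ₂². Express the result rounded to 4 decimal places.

μ₂² = 50.95² = 2595.90250
μ₄/μ₂² = 11270.6 / 2595.90250 = 4.34169
β₂ ≈ 4.3417

4.3417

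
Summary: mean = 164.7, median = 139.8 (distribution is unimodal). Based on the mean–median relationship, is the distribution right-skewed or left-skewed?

mean − median = 164.7 − 139.8 = 24.9
mean > median ⇒ the longer tail is on the right ⇒ right-skewed (positively skewed).

right-skewed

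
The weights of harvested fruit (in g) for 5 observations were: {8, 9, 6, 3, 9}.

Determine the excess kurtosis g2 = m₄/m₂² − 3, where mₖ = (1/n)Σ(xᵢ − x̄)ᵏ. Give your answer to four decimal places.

-0.8550

x̄ = 7.0000
Σ(xᵢ − x̄)² = 26.0000 ⇒ m₂ = 5.20000
Σ(xᵢ − x̄)⁴ = 290.0000 ⇒ m₄ = 58.00000
m₂² = 27.04000
g2 = m₄/m₂² − 3 = 2.14497 − 3 ≈ -0.8550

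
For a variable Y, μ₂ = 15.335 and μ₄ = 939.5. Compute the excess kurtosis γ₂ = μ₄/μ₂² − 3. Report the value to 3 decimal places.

μ₂² = 15.335² = 235.16223
μ₄/μ₂² = 939.5 / 235.16223 = 3.99511
γ₂ = 3.99511 − 3 ≈ 0.995

0.995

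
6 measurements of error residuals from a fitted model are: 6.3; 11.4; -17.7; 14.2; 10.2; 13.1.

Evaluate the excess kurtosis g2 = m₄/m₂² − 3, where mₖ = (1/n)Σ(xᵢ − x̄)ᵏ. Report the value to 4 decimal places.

x̄ = 6.2500
Σ(xᵢ − x̄)² = 725.8550 ⇒ m₂ = 120.97583
Σ(xᵢ − x̄)⁴ = 336162.9860 ⇒ m₄ = 56027.16434
m₂² = 14635.15225
g2 = m₄/m₂² − 3 = 3.82826 − 3 ≈ 0.8283

0.8283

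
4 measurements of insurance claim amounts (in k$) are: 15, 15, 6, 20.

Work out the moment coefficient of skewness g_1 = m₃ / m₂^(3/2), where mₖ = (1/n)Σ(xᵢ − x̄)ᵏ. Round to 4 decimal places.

x̄ = (15 + 15 + 6 + 20) / 4 = 14.0000
deviations (xᵢ − x̄): 1.0000, 1.0000, -8.0000, 6.0000
Σ(xᵢ − x̄)² = 102.0000 ⇒ m₂ = 102.0000/4 = 25.50000
Σ(xᵢ − x̄)³ = -294.0000 ⇒ m₃ = -294.0000/4 = -73.50000
m₂^(3/2) = 25.50000^(1.5) = 128.76869
g_1 = m₃ / m₂^(3/2) = -73.50000 / 128.76869 ≈ -0.5708

-0.5708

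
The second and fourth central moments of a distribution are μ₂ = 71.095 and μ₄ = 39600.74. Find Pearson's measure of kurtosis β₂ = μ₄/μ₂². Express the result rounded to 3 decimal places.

7.835

μ₂² = 71.095² = 5054.49903
μ₄/μ₂² = 39600.74 / 5054.49903 = 7.83475
β₂ ≈ 7.835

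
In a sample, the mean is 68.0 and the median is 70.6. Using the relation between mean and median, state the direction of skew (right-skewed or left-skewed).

mean − median = 68.0 − 70.6 = -2.6
mean < median ⇒ the longer tail is on the left ⇒ left-skewed (negatively skewed).

left-skewed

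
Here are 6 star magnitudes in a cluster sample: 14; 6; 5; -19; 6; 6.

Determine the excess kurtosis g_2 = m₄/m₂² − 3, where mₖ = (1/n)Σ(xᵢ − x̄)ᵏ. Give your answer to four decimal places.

0.6958

x̄ = 3.0000
Σ(xᵢ − x̄)² = 636.0000 ⇒ m₂ = 106.00000
Σ(xᵢ − x̄)⁴ = 249156.0000 ⇒ m₄ = 41526.00000
m₂² = 11236.00000
g_2 = m₄/m₂² − 3 = 3.69580 − 3 ≈ 0.6958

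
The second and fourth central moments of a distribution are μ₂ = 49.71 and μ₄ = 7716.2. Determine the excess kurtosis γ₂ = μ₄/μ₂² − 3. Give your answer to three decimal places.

0.123

μ₂² = 49.71² = 2471.08410
μ₄/μ₂² = 7716.2 / 2471.08410 = 3.12260
γ₂ = 3.12260 − 3 ≈ 0.123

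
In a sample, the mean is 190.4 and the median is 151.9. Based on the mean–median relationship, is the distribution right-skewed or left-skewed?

right-skewed

mean − median = 190.4 − 151.9 = 38.5
mean > median ⇒ the longer tail is on the right ⇒ right-skewed (positively skewed).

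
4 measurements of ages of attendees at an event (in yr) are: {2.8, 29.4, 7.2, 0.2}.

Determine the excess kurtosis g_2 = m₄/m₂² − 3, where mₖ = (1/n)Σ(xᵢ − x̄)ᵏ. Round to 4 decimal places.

x̄ = 9.9000
Σ(xᵢ − x̄)² = 532.0400 ⇒ m₂ = 133.01000
Σ(xᵢ − x̄)⁴ = 156037.3028 ⇒ m₄ = 39009.32570
m₂² = 17691.66010
g_2 = m₄/m₂² − 3 = 2.20496 − 3 ≈ -0.7950

-0.7950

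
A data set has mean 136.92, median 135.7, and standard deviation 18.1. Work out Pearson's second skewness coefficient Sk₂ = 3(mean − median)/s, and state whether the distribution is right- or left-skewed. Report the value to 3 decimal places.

0.202, right-skewed

Sk₂ = 3(136.92 − 135.7) / 18.1 = 3 × 1.2200 / 18.1
    = 3.6600 / 18.1 ≈ 0.202
Sk₂ > 0 ⇒ mean > median ⇒ right-skewed (positive skew).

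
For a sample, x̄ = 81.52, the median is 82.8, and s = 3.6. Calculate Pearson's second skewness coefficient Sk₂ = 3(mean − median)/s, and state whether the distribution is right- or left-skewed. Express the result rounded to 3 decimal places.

-1.067, left-skewed

Sk₂ = 3(81.52 − 82.8) / 3.6 = 3 × -1.2800 / 3.6
    = -3.8400 / 3.6 ≈ -1.067
Sk₂ < 0 ⇒ mean < median ⇒ left-skewed (negative skew).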